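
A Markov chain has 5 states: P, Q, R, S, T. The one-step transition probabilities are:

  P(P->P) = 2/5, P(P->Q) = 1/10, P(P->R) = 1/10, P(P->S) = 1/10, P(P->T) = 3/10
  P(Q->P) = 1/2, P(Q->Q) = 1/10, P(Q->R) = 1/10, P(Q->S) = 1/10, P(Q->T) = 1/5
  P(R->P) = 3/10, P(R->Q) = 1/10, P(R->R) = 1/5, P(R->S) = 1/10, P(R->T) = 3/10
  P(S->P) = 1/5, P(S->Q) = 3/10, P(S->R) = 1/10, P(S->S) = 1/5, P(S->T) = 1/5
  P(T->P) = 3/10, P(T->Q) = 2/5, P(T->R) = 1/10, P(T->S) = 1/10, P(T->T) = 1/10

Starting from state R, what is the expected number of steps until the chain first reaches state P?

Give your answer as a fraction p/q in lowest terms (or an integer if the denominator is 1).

Answer: 205/67

Derivation:
Let h_i = expected steps to first reach P from state i.
Boundary: h_P = 0.
First-step equations for the other states:
  h_Q = 1 + 1/2*h_P + 1/10*h_Q + 1/10*h_R + 1/10*h_S + 1/5*h_T
  h_R = 1 + 3/10*h_P + 1/10*h_Q + 1/5*h_R + 1/10*h_S + 3/10*h_T
  h_S = 1 + 1/5*h_P + 3/10*h_Q + 1/10*h_R + 1/5*h_S + 1/5*h_T
  h_T = 1 + 3/10*h_P + 2/5*h_Q + 1/10*h_R + 1/10*h_S + 1/10*h_T

Substituting h_P = 0 and rearranging gives the linear system (I - Q) h = 1:
  [9/10, -1/10, -1/10, -1/5] . (h_Q, h_R, h_S, h_T) = 1
  [-1/10, 4/5, -1/10, -3/10] . (h_Q, h_R, h_S, h_T) = 1
  [-3/10, -1/10, 4/5, -1/5] . (h_Q, h_R, h_S, h_T) = 1
  [-2/5, -1/10, -1/10, 9/10] . (h_Q, h_R, h_S, h_T) = 1

Solving yields:
  h_Q = 165/67
  h_R = 205/67
  h_S = 220/67
  h_T = 195/67

Starting state is R, so the expected hitting time is h_R = 205/67.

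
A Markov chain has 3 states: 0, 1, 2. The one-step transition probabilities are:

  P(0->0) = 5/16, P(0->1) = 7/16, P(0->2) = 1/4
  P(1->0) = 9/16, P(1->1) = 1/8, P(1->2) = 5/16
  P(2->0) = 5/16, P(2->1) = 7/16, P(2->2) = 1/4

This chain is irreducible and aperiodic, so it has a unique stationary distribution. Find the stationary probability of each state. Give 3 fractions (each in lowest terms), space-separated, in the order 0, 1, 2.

The stationary distribution satisfies pi = pi * P, i.e.:
  pi_0 = 5/16*pi_0 + 9/16*pi_1 + 5/16*pi_2
  pi_1 = 7/16*pi_0 + 1/8*pi_1 + 7/16*pi_2
  pi_2 = 1/4*pi_0 + 5/16*pi_1 + 1/4*pi_2
with normalization: pi_0 + pi_1 + pi_2 = 1.

Using the first 2 balance equations plus normalization, the linear system A*pi = b is:
  [-11/16, 9/16, 5/16] . pi = 0
  [7/16, -7/8, 7/16] . pi = 0
  [1, 1, 1] . pi = 1

Solving yields:
  pi_0 = 19/48
  pi_1 = 1/3
  pi_2 = 13/48

Verification (pi * P):
  19/48*5/16 + 1/3*9/16 + 13/48*5/16 = 19/48 = pi_0  (ok)
  19/48*7/16 + 1/3*1/8 + 13/48*7/16 = 1/3 = pi_1  (ok)
  19/48*1/4 + 1/3*5/16 + 13/48*1/4 = 13/48 = pi_2  (ok)

Answer: 19/48 1/3 13/48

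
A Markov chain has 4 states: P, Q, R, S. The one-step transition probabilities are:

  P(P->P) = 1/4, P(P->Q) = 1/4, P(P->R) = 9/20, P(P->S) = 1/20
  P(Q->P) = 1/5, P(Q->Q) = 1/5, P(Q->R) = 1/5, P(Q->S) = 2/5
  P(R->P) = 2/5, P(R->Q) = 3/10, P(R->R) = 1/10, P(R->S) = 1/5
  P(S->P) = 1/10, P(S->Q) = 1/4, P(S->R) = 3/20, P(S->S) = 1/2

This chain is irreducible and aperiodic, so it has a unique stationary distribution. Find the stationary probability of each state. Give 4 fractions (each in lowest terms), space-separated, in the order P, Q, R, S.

Answer: 188/839 417/1678 367/1678 259/839

Derivation:
The stationary distribution satisfies pi = pi * P, i.e.:
  pi_P = 1/4*pi_P + 1/5*pi_Q + 2/5*pi_R + 1/10*pi_S
  pi_Q = 1/4*pi_P + 1/5*pi_Q + 3/10*pi_R + 1/4*pi_S
  pi_R = 9/20*pi_P + 1/5*pi_Q + 1/10*pi_R + 3/20*pi_S
  pi_S = 1/20*pi_P + 2/5*pi_Q + 1/5*pi_R + 1/2*pi_S
with normalization: pi_P + pi_Q + pi_R + pi_S = 1.

Using the first 3 balance equations plus normalization, the linear system A*pi = b is:
  [-3/4, 1/5, 2/5, 1/10] . pi = 0
  [1/4, -4/5, 3/10, 1/4] . pi = 0
  [9/20, 1/5, -9/10, 3/20] . pi = 0
  [1, 1, 1, 1] . pi = 1

Solving yields:
  pi_P = 188/839
  pi_Q = 417/1678
  pi_R = 367/1678
  pi_S = 259/839

Verification (pi * P):
  188/839*1/4 + 417/1678*1/5 + 367/1678*2/5 + 259/839*1/10 = 188/839 = pi_P  (ok)
  188/839*1/4 + 417/1678*1/5 + 367/1678*3/10 + 259/839*1/4 = 417/1678 = pi_Q  (ok)
  188/839*9/20 + 417/1678*1/5 + 367/1678*1/10 + 259/839*3/20 = 367/1678 = pi_R  (ok)
  188/839*1/20 + 417/1678*2/5 + 367/1678*1/5 + 259/839*1/2 = 259/839 = pi_S  (ok)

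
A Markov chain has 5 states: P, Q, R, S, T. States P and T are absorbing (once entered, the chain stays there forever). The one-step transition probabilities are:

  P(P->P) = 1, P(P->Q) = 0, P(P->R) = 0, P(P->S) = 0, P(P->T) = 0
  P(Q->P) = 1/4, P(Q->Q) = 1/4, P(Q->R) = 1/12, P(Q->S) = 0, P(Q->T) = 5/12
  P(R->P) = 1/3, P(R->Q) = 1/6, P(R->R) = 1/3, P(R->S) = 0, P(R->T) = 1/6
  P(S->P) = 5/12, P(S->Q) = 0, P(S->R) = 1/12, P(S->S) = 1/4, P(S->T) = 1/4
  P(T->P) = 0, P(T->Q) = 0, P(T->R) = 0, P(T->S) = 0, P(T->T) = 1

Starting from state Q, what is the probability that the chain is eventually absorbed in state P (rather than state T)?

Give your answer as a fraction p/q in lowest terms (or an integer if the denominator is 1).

Let a_i = P(absorbed in P | start in state i).
Boundary conditions: a_P = 1, a_T = 0.
For each transient state i, a_i = sum_j P(i->j) * a_j:
  a_Q = 1/4*a_P + 1/4*a_Q + 1/12*a_R + 0*a_S + 5/12*a_T
  a_R = 1/3*a_P + 1/6*a_Q + 1/3*a_R + 0*a_S + 1/6*a_T
  a_S = 5/12*a_P + 0*a_Q + 1/12*a_R + 1/4*a_S + 1/4*a_T

Substituting a_P = 1 and a_T = 0, rearrange to (I - Q) a = r where r[i] = P(i -> P):
  [3/4, -1/12, 0] . (a_Q, a_R, a_S) = 1/4
  [-1/6, 2/3, 0] . (a_Q, a_R, a_S) = 1/3
  [0, -1/12, 3/4] . (a_Q, a_R, a_S) = 5/12

Solving yields:
  a_Q = 2/5
  a_R = 3/5
  a_S = 28/45

Starting state is Q, so the absorption probability is a_Q = 2/5.

Answer: 2/5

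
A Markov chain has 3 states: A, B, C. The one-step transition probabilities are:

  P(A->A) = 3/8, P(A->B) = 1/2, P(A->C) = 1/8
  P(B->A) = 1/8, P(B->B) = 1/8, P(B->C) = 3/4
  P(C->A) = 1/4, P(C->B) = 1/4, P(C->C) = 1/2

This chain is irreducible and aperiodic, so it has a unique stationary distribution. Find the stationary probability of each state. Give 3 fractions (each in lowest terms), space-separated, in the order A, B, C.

The stationary distribution satisfies pi = pi * P, i.e.:
  pi_A = 3/8*pi_A + 1/8*pi_B + 1/4*pi_C
  pi_B = 1/2*pi_A + 1/8*pi_B + 1/4*pi_C
  pi_C = 1/8*pi_A + 3/4*pi_B + 1/2*pi_C
with normalization: pi_A + pi_B + pi_C = 1.

Using the first 2 balance equations plus normalization, the linear system A*pi = b is:
  [-5/8, 1/8, 1/4] . pi = 0
  [1/2, -7/8, 1/4] . pi = 0
  [1, 1, 1] . pi = 1

Solving yields:
  pi_A = 16/65
  pi_B = 18/65
  pi_C = 31/65

Verification (pi * P):
  16/65*3/8 + 18/65*1/8 + 31/65*1/4 = 16/65 = pi_A  (ok)
  16/65*1/2 + 18/65*1/8 + 31/65*1/4 = 18/65 = pi_B  (ok)
  16/65*1/8 + 18/65*3/4 + 31/65*1/2 = 31/65 = pi_C  (ok)

Answer: 16/65 18/65 31/65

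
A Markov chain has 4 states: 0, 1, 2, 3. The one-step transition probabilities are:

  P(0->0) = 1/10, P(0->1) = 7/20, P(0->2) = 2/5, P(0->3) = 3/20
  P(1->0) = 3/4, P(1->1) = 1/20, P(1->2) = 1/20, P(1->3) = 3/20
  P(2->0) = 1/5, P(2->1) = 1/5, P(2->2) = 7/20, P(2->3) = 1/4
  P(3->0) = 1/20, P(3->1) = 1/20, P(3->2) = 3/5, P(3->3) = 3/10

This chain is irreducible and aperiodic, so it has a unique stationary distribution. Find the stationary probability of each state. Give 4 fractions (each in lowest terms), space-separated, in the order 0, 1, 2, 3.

Answer: 2074/8633 1525/8633 3141/8633 1893/8633

Derivation:
The stationary distribution satisfies pi = pi * P, i.e.:
  pi_0 = 1/10*pi_0 + 3/4*pi_1 + 1/5*pi_2 + 1/20*pi_3
  pi_1 = 7/20*pi_0 + 1/20*pi_1 + 1/5*pi_2 + 1/20*pi_3
  pi_2 = 2/5*pi_0 + 1/20*pi_1 + 7/20*pi_2 + 3/5*pi_3
  pi_3 = 3/20*pi_0 + 3/20*pi_1 + 1/4*pi_2 + 3/10*pi_3
with normalization: pi_0 + pi_1 + pi_2 + pi_3 = 1.

Using the first 3 balance equations plus normalization, the linear system A*pi = b is:
  [-9/10, 3/4, 1/5, 1/20] . pi = 0
  [7/20, -19/20, 1/5, 1/20] . pi = 0
  [2/5, 1/20, -13/20, 3/5] . pi = 0
  [1, 1, 1, 1] . pi = 1

Solving yields:
  pi_0 = 2074/8633
  pi_1 = 1525/8633
  pi_2 = 3141/8633
  pi_3 = 1893/8633

Verification (pi * P):
  2074/8633*1/10 + 1525/8633*3/4 + 3141/8633*1/5 + 1893/8633*1/20 = 2074/8633 = pi_0  (ok)
  2074/8633*7/20 + 1525/8633*1/20 + 3141/8633*1/5 + 1893/8633*1/20 = 1525/8633 = pi_1  (ok)
  2074/8633*2/5 + 1525/8633*1/20 + 3141/8633*7/20 + 1893/8633*3/5 = 3141/8633 = pi_2  (ok)
  2074/8633*3/20 + 1525/8633*3/20 + 3141/8633*1/4 + 1893/8633*3/10 = 1893/8633 = pi_3  (ok)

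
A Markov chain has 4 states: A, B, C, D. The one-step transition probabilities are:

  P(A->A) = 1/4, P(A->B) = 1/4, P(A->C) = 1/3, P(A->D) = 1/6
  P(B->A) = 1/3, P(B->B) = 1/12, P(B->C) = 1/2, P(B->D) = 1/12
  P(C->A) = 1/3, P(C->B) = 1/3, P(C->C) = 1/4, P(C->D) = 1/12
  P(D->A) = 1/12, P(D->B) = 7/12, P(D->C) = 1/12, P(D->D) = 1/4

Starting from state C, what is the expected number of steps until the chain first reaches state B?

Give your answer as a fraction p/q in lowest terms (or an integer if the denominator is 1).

Let h_i = expected steps to first reach B from state i.
Boundary: h_B = 0.
First-step equations for the other states:
  h_A = 1 + 1/4*h_A + 1/4*h_B + 1/3*h_C + 1/6*h_D
  h_C = 1 + 1/3*h_A + 1/3*h_B + 1/4*h_C + 1/12*h_D
  h_D = 1 + 1/12*h_A + 7/12*h_B + 1/12*h_C + 1/4*h_D

Substituting h_B = 0 and rearranging gives the linear system (I - Q) h = 1:
  [3/4, -1/3, -1/6] . (h_A, h_C, h_D) = 1
  [-1/3, 3/4, -1/12] . (h_A, h_C, h_D) = 1
  [-1/12, -1/12, 3/4] . (h_A, h_C, h_D) = 1

Solving yields:
  h_A = 40/13
  h_C = 38/13
  h_D = 2

Starting state is C, so the expected hitting time is h_C = 38/13.

Answer: 38/13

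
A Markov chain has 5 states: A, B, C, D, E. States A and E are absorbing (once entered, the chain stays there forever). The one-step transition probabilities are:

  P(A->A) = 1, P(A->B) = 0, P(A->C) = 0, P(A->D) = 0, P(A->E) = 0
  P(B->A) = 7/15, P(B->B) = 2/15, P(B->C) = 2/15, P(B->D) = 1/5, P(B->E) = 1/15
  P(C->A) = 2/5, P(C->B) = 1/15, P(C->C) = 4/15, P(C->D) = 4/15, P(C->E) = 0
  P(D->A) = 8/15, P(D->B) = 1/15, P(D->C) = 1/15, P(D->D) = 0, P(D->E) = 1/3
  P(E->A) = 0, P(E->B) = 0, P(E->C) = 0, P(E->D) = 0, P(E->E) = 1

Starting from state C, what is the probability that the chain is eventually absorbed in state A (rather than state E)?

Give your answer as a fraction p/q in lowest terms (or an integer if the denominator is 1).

Answer: 575/673

Derivation:
Let a_i = P(absorbed in A | start in state i).
Boundary conditions: a_A = 1, a_E = 0.
For each transient state i, a_i = sum_j P(i->j) * a_j:
  a_B = 7/15*a_A + 2/15*a_B + 2/15*a_C + 1/5*a_D + 1/15*a_E
  a_C = 2/5*a_A + 1/15*a_B + 4/15*a_C + 4/15*a_D + 0*a_E
  a_D = 8/15*a_A + 1/15*a_B + 1/15*a_C + 0*a_D + 1/3*a_E

Substituting a_A = 1 and a_E = 0, rearrange to (I - Q) a = r where r[i] = P(i -> A):
  [13/15, -2/15, -1/5] . (a_B, a_C, a_D) = 7/15
  [-1/15, 11/15, -4/15] . (a_B, a_C, a_D) = 2/5
  [-1/15, -1/15, 1] . (a_B, a_C, a_D) = 8/15

Solving yields:
  a_B = 551/673
  a_C = 575/673
  a_D = 434/673

Starting state is C, so the absorption probability is a_C = 575/673.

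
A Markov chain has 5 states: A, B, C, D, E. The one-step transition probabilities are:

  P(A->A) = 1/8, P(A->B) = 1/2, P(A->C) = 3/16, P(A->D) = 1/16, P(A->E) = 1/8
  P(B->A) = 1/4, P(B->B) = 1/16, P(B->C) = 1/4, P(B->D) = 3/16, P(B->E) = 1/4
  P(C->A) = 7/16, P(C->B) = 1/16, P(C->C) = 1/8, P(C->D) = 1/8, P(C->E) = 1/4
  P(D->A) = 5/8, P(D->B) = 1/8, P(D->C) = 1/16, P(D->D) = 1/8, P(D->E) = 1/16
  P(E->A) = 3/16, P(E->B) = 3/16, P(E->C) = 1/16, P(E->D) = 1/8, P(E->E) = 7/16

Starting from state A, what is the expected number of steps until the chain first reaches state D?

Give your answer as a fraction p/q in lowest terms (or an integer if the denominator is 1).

Answer: 73952/8795

Derivation:
Let h_i = expected steps to first reach D from state i.
Boundary: h_D = 0.
First-step equations for the other states:
  h_A = 1 + 1/8*h_A + 1/2*h_B + 3/16*h_C + 1/16*h_D + 1/8*h_E
  h_B = 1 + 1/4*h_A + 1/16*h_B + 1/4*h_C + 3/16*h_D + 1/4*h_E
  h_C = 1 + 7/16*h_A + 1/16*h_B + 1/8*h_C + 1/8*h_D + 1/4*h_E
  h_E = 1 + 3/16*h_A + 3/16*h_B + 1/16*h_C + 1/8*h_D + 7/16*h_E

Substituting h_D = 0 and rearranging gives the linear system (I - Q) h = 1:
  [7/8, -1/2, -3/16, -1/8] . (h_A, h_B, h_C, h_E) = 1
  [-1/4, 15/16, -1/4, -1/4] . (h_A, h_B, h_C, h_E) = 1
  [-7/16, -1/16, 7/8, -1/4] . (h_A, h_B, h_C, h_E) = 1
  [-3/16, -3/16, -1/16, 9/16] . (h_A, h_B, h_C, h_E) = 1

Solving yields:
  h_A = 73952/8795
  h_B = 67152/8795
  h_C = 72016/8795
  h_E = 70672/8795

Starting state is A, so the expected hitting time is h_A = 73952/8795.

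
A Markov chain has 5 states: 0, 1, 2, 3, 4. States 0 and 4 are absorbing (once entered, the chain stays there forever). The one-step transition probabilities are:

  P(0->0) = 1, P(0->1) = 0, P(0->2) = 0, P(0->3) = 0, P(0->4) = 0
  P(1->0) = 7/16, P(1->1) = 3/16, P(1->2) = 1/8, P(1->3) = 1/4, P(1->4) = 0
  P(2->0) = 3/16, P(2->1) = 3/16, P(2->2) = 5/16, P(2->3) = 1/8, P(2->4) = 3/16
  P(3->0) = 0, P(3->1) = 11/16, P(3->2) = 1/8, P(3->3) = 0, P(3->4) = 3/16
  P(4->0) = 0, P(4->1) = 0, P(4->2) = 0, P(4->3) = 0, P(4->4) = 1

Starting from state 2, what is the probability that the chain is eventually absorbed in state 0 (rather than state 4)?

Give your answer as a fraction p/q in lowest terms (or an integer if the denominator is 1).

Answer: 491/794

Derivation:
Let a_i = P(absorbed in 0 | start in state i).
Boundary conditions: a_0 = 1, a_4 = 0.
For each transient state i, a_i = sum_j P(i->j) * a_j:
  a_1 = 7/16*a_0 + 3/16*a_1 + 1/8*a_2 + 1/4*a_3 + 0*a_4
  a_2 = 3/16*a_0 + 3/16*a_1 + 5/16*a_2 + 1/8*a_3 + 3/16*a_4
  a_3 = 0*a_0 + 11/16*a_1 + 1/8*a_2 + 0*a_3 + 3/16*a_4

Substituting a_0 = 1 and a_4 = 0, rearrange to (I - Q) a = r where r[i] = P(i -> 0):
  [13/16, -1/8, -1/4] . (a_1, a_2, a_3) = 7/16
  [-3/16, 11/16, -1/8] . (a_1, a_2, a_3) = 3/16
  [-11/16, -1/8, 1] . (a_1, a_2, a_3) = 0

Solving yields:
  a_1 = 331/397
  a_2 = 491/794
  a_3 = 1033/1588

Starting state is 2, so the absorption probability is a_2 = 491/794.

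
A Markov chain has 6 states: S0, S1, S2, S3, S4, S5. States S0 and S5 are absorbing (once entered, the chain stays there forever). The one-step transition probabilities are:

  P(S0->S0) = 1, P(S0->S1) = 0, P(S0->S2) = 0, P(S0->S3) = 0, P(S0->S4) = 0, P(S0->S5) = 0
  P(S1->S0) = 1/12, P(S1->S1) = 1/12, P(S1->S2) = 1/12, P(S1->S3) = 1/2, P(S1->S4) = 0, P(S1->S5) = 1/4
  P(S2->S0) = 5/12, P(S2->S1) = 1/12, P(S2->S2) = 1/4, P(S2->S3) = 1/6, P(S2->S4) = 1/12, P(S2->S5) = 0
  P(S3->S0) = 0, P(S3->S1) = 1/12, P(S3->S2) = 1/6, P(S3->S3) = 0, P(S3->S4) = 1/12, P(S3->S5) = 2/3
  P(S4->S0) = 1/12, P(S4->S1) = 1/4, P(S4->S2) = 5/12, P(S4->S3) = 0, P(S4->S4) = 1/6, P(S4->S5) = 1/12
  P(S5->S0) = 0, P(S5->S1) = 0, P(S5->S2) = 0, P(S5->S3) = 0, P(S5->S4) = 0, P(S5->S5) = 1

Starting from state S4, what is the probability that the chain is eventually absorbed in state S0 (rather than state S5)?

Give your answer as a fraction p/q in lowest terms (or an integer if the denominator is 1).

Let a_i = P(absorbed in S0 | start in state i).
Boundary conditions: a_S0 = 1, a_S5 = 0.
For each transient state i, a_i = sum_j P(i->j) * a_j:
  a_S1 = 1/12*a_S0 + 1/12*a_S1 + 1/12*a_S2 + 1/2*a_S3 + 0*a_S4 + 1/4*a_S5
  a_S2 = 5/12*a_S0 + 1/12*a_S1 + 1/4*a_S2 + 1/6*a_S3 + 1/12*a_S4 + 0*a_S5
  a_S3 = 0*a_S0 + 1/12*a_S1 + 1/6*a_S2 + 0*a_S3 + 1/12*a_S4 + 2/3*a_S5
  a_S4 = 1/12*a_S0 + 1/4*a_S1 + 5/12*a_S2 + 0*a_S3 + 1/6*a_S4 + 1/12*a_S5

Substituting a_S0 = 1 and a_S5 = 0, rearrange to (I - Q) a = r where r[i] = P(i -> S0):
  [11/12, -1/12, -1/2, 0] . (a_S1, a_S2, a_S3, a_S4) = 1/12
  [-1/12, 3/4, -1/6, -1/12] . (a_S1, a_S2, a_S3, a_S4) = 5/12
  [-1/12, -1/6, 1, -1/12] . (a_S1, a_S2, a_S3, a_S4) = 0
  [-1/4, -5/12, 0, 5/6] . (a_S1, a_S2, a_S3, a_S4) = 1/12

Solving yields:
  a_S1 = 80/321
  a_S2 = 1091/1605
  a_S3 = 284/1605
  a_S4 = 826/1605

Starting state is S4, so the absorption probability is a_S4 = 826/1605.

Answer: 826/1605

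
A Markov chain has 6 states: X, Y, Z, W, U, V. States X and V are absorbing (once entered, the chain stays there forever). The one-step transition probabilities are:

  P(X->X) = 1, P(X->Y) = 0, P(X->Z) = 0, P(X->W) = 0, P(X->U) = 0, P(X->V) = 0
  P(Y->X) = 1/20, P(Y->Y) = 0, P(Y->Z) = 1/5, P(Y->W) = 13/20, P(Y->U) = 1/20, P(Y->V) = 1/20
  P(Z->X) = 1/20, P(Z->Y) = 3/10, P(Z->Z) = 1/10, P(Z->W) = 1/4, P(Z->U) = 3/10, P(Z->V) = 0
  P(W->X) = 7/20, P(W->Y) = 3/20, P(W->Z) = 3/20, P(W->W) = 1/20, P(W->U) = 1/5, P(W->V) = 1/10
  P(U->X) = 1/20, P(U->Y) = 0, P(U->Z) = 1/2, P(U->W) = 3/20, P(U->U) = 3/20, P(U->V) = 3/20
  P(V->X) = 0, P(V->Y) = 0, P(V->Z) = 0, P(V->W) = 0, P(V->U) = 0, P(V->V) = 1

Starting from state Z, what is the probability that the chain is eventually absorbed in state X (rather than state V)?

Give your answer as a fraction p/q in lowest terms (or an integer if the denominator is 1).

Answer: 17219/26041

Derivation:
Let a_i = P(absorbed in X | start in state i).
Boundary conditions: a_X = 1, a_V = 0.
For each transient state i, a_i = sum_j P(i->j) * a_j:
  a_Y = 1/20*a_X + 0*a_Y + 1/5*a_Z + 13/20*a_W + 1/20*a_U + 1/20*a_V
  a_Z = 1/20*a_X + 3/10*a_Y + 1/10*a_Z + 1/4*a_W + 3/10*a_U + 0*a_V
  a_W = 7/20*a_X + 3/20*a_Y + 3/20*a_Z + 1/20*a_W + 1/5*a_U + 1/10*a_V
  a_U = 1/20*a_X + 0*a_Y + 1/2*a_Z + 3/20*a_W + 3/20*a_U + 3/20*a_V

Substituting a_X = 1 and a_V = 0, rearrange to (I - Q) a = r where r[i] = P(i -> X):
  [1, -1/5, -13/20, -1/20] . (a_Y, a_Z, a_W, a_U) = 1/20
  [-3/10, 9/10, -1/4, -3/10] . (a_Y, a_Z, a_W, a_U) = 1/20
  [-3/20, -3/20, 19/20, -1/5] . (a_Y, a_Z, a_W, a_U) = 7/20
  [0, -1/2, -3/20, 17/20] . (a_Y, a_Z, a_W, a_U) = 1/20

Solving yields:
  a_Y = 17303/26041
  a_Z = 17219/26041
  a_W = 18175/26041
  a_U = 14868/26041

Starting state is Z, so the absorption probability is a_Z = 17219/26041.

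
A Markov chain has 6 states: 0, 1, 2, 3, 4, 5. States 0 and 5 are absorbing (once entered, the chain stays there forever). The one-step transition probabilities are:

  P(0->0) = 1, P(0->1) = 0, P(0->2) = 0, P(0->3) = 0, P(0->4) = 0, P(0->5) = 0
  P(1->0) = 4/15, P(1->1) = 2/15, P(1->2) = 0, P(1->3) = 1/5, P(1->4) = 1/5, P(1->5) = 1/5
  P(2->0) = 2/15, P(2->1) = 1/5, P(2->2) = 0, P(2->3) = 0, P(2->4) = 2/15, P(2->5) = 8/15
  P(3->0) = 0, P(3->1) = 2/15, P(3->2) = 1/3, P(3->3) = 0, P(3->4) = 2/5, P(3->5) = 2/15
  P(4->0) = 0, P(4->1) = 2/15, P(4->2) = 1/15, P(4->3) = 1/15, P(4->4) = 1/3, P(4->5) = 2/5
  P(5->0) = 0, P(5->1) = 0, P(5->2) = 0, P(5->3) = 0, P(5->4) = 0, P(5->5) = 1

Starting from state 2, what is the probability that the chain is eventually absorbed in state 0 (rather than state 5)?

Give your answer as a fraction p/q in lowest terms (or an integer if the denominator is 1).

Answer: 1336/5987

Derivation:
Let a_i = P(absorbed in 0 | start in state i).
Boundary conditions: a_0 = 1, a_5 = 0.
For each transient state i, a_i = sum_j P(i->j) * a_j:
  a_1 = 4/15*a_0 + 2/15*a_1 + 0*a_2 + 1/5*a_3 + 1/5*a_4 + 1/5*a_5
  a_2 = 2/15*a_0 + 1/5*a_1 + 0*a_2 + 0*a_3 + 2/15*a_4 + 8/15*a_5
  a_3 = 0*a_0 + 2/15*a_1 + 1/3*a_2 + 0*a_3 + 2/5*a_4 + 2/15*a_5
  a_4 = 0*a_0 + 2/15*a_1 + 1/15*a_2 + 1/15*a_3 + 1/3*a_4 + 2/5*a_5

Substituting a_0 = 1 and a_5 = 0, rearrange to (I - Q) a = r where r[i] = P(i -> 0):
  [13/15, 0, -1/5, -1/5] . (a_1, a_2, a_3, a_4) = 4/15
  [-1/5, 1, 0, -2/15] . (a_1, a_2, a_3, a_4) = 2/15
  [-2/15, -1/3, 1, -2/5] . (a_1, a_2, a_3, a_4) = 0
  [-2/15, -1/15, -1/15, 2/3] . (a_1, a_2, a_3, a_4) = 0

Solving yields:
  a_1 = 2234/5987
  a_2 = 1336/5987
  a_3 = 1016/5987
  a_4 = 682/5987

Starting state is 2, so the absorption probability is a_2 = 1336/5987.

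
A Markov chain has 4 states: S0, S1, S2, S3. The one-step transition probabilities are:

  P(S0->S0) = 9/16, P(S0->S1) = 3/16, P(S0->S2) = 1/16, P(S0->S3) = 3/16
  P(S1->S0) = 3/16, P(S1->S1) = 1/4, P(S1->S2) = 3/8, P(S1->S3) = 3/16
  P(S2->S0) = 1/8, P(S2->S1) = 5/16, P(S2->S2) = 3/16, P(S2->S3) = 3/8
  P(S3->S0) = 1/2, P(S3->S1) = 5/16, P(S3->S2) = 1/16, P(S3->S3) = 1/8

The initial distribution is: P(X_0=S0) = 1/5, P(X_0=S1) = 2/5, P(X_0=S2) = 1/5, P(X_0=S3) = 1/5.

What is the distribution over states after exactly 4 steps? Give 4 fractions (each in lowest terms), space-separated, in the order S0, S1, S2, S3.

Answer: 62813/163840 81767/327680 52981/327680 33653/163840

Derivation:
Propagating the distribution step by step (d_{t+1} = d_t * P):
d_0 = (S0=1/5, S1=2/5, S2=1/5, S3=1/5)
  d_1[S0] = 1/5*9/16 + 2/5*3/16 + 1/5*1/8 + 1/5*1/2 = 5/16
  d_1[S1] = 1/5*3/16 + 2/5*1/4 + 1/5*5/16 + 1/5*5/16 = 21/80
  d_1[S2] = 1/5*1/16 + 2/5*3/8 + 1/5*3/16 + 1/5*1/16 = 17/80
  d_1[S3] = 1/5*3/16 + 2/5*3/16 + 1/5*3/8 + 1/5*1/8 = 17/80
d_1 = (S0=5/16, S1=21/80, S2=17/80, S3=17/80)
  d_2[S0] = 5/16*9/16 + 21/80*3/16 + 17/80*1/8 + 17/80*1/2 = 229/640
  d_2[S1] = 5/16*3/16 + 21/80*1/4 + 17/80*5/16 + 17/80*5/16 = 329/1280
  d_2[S2] = 5/16*1/16 + 21/80*3/8 + 17/80*3/16 + 17/80*1/16 = 219/1280
  d_2[S3] = 5/16*3/16 + 21/80*3/16 + 17/80*3/8 + 17/80*1/8 = 137/640
d_2 = (S0=229/640, S1=329/1280, S2=219/1280, S3=137/640)
  d_3[S0] = 229/640*9/16 + 329/1280*3/16 + 219/1280*1/8 + 137/640*1/2 = 7739/20480
  d_3[S1] = 229/640*3/16 + 329/1280*1/4 + 219/1280*5/16 + 137/640*5/16 = 1031/4096
  d_3[S2] = 229/640*1/16 + 329/1280*3/8 + 219/1280*3/16 + 137/640*1/16 = 3363/20480
  d_3[S3] = 229/640*3/16 + 329/1280*3/16 + 219/1280*3/8 + 137/640*1/8 = 4223/20480
d_3 = (S0=7739/20480, S1=1031/4096, S2=3363/20480, S3=4223/20480)
  d_4[S0] = 7739/20480*9/16 + 1031/4096*3/16 + 3363/20480*1/8 + 4223/20480*1/2 = 62813/163840
  d_4[S1] = 7739/20480*3/16 + 1031/4096*1/4 + 3363/20480*5/16 + 4223/20480*5/16 = 81767/327680
  d_4[S2] = 7739/20480*1/16 + 1031/4096*3/8 + 3363/20480*3/16 + 4223/20480*1/16 = 52981/327680
  d_4[S3] = 7739/20480*3/16 + 1031/4096*3/16 + 3363/20480*3/8 + 4223/20480*1/8 = 33653/163840
d_4 = (S0=62813/163840, S1=81767/327680, S2=52981/327680, S3=33653/163840)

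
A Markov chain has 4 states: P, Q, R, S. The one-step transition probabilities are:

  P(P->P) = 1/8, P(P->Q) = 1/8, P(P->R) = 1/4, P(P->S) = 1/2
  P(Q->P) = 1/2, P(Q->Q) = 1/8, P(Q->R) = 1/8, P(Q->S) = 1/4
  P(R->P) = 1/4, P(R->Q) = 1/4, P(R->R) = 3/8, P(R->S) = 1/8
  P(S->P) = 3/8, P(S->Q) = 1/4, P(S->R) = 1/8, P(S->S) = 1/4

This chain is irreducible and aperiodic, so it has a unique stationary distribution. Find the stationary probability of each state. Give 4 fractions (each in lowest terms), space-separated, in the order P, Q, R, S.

The stationary distribution satisfies pi = pi * P, i.e.:
  pi_P = 1/8*pi_P + 1/2*pi_Q + 1/4*pi_R + 3/8*pi_S
  pi_Q = 1/8*pi_P + 1/8*pi_Q + 1/4*pi_R + 1/4*pi_S
  pi_R = 1/4*pi_P + 1/8*pi_Q + 3/8*pi_R + 1/8*pi_S
  pi_S = 1/2*pi_P + 1/4*pi_Q + 1/8*pi_R + 1/4*pi_S
with normalization: pi_P + pi_Q + pi_R + pi_S = 1.

Using the first 3 balance equations plus normalization, the linear system A*pi = b is:
  [-7/8, 1/2, 1/4, 3/8] . pi = 0
  [1/8, -7/8, 1/4, 1/4] . pi = 0
  [1/4, 1/8, -5/8, 1/8] . pi = 0
  [1, 1, 1, 1] . pi = 1

Solving yields:
  pi_P = 11/37
  pi_Q = 7/37
  pi_R = 8/37
  pi_S = 11/37

Verification (pi * P):
  11/37*1/8 + 7/37*1/2 + 8/37*1/4 + 11/37*3/8 = 11/37 = pi_P  (ok)
  11/37*1/8 + 7/37*1/8 + 8/37*1/4 + 11/37*1/4 = 7/37 = pi_Q  (ok)
  11/37*1/4 + 7/37*1/8 + 8/37*3/8 + 11/37*1/8 = 8/37 = pi_R  (ok)
  11/37*1/2 + 7/37*1/4 + 8/37*1/8 + 11/37*1/4 = 11/37 = pi_S  (ok)

Answer: 11/37 7/37 8/37 11/37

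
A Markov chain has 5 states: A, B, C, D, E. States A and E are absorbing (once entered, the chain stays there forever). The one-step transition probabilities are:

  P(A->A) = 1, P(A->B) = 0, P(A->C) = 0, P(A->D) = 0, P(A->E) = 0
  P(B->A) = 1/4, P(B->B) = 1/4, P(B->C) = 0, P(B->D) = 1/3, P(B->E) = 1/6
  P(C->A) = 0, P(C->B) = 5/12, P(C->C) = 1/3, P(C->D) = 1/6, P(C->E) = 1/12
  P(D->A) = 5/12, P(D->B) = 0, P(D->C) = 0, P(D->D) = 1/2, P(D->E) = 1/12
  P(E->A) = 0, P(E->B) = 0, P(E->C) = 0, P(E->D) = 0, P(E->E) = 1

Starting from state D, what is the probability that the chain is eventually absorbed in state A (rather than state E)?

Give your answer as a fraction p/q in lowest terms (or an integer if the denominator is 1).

Let a_i = P(absorbed in A | start in state i).
Boundary conditions: a_A = 1, a_E = 0.
For each transient state i, a_i = sum_j P(i->j) * a_j:
  a_B = 1/4*a_A + 1/4*a_B + 0*a_C + 1/3*a_D + 1/6*a_E
  a_C = 0*a_A + 5/12*a_B + 1/3*a_C + 1/6*a_D + 1/12*a_E
  a_D = 5/12*a_A + 0*a_B + 0*a_C + 1/2*a_D + 1/12*a_E

Substituting a_A = 1 and a_E = 0, rearrange to (I - Q) a = r where r[i] = P(i -> A):
  [3/4, 0, -1/3] . (a_B, a_C, a_D) = 1/4
  [-5/12, 2/3, -1/6] . (a_B, a_C, a_D) = 0
  [0, 0, 1/2] . (a_B, a_C, a_D) = 5/12

Solving yields:
  a_B = 19/27
  a_C = 35/54
  a_D = 5/6

Starting state is D, so the absorption probability is a_D = 5/6.

Answer: 5/6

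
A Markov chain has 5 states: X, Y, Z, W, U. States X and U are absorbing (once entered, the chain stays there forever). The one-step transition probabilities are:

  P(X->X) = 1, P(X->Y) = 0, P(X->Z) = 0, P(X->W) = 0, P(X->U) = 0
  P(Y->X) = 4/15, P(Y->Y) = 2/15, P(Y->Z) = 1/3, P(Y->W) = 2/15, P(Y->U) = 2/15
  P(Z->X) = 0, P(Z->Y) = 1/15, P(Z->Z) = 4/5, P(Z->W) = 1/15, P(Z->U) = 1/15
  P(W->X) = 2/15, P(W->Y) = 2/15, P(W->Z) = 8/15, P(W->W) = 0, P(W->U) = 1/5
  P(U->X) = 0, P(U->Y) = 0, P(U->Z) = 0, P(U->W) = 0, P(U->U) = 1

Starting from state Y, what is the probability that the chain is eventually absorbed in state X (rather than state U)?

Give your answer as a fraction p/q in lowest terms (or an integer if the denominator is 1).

Answer: 85/184

Derivation:
Let a_i = P(absorbed in X | start in state i).
Boundary conditions: a_X = 1, a_U = 0.
For each transient state i, a_i = sum_j P(i->j) * a_j:
  a_Y = 4/15*a_X + 2/15*a_Y + 1/3*a_Z + 2/15*a_W + 2/15*a_U
  a_Z = 0*a_X + 1/15*a_Y + 4/5*a_Z + 1/15*a_W + 1/15*a_U
  a_W = 2/15*a_X + 2/15*a_Y + 8/15*a_Z + 0*a_W + 1/5*a_U

Substituting a_X = 1 and a_U = 0, rearrange to (I - Q) a = r where r[i] = P(i -> X):
  [13/15, -1/3, -2/15] . (a_Y, a_Z, a_W) = 4/15
  [-1/15, 1/5, -1/15] . (a_Y, a_Z, a_W) = 0
  [-2/15, -8/15, 1] . (a_Y, a_Z, a_W) = 2/15

Solving yields:
  a_Y = 85/184
  a_Z = 49/184
  a_W = 31/92

Starting state is Y, so the absorption probability is a_Y = 85/184.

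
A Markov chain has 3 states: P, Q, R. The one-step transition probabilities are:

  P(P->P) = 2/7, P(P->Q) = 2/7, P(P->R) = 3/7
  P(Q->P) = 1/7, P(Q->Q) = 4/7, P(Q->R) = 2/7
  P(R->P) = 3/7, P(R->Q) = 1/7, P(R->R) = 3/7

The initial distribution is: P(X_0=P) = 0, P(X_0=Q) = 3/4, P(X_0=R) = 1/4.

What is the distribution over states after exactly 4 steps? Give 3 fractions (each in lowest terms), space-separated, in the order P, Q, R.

Answer: 698/2401 3163/9604 3649/9604

Derivation:
Propagating the distribution step by step (d_{t+1} = d_t * P):
d_0 = (P=0, Q=3/4, R=1/4)
  d_1[P] = 0*2/7 + 3/4*1/7 + 1/4*3/7 = 3/14
  d_1[Q] = 0*2/7 + 3/4*4/7 + 1/4*1/7 = 13/28
  d_1[R] = 0*3/7 + 3/4*2/7 + 1/4*3/7 = 9/28
d_1 = (P=3/14, Q=13/28, R=9/28)
  d_2[P] = 3/14*2/7 + 13/28*1/7 + 9/28*3/7 = 13/49
  d_2[Q] = 3/14*2/7 + 13/28*4/7 + 9/28*1/7 = 73/196
  d_2[R] = 3/14*3/7 + 13/28*2/7 + 9/28*3/7 = 71/196
d_2 = (P=13/49, Q=73/196, R=71/196)
  d_3[P] = 13/49*2/7 + 73/196*1/7 + 71/196*3/7 = 195/686
  d_3[Q] = 13/49*2/7 + 73/196*4/7 + 71/196*1/7 = 467/1372
  d_3[R] = 13/49*3/7 + 73/196*2/7 + 71/196*3/7 = 515/1372
d_3 = (P=195/686, Q=467/1372, R=515/1372)
  d_4[P] = 195/686*2/7 + 467/1372*1/7 + 515/1372*3/7 = 698/2401
  d_4[Q] = 195/686*2/7 + 467/1372*4/7 + 515/1372*1/7 = 3163/9604
  d_4[R] = 195/686*3/7 + 467/1372*2/7 + 515/1372*3/7 = 3649/9604
d_4 = (P=698/2401, Q=3163/9604, R=3649/9604)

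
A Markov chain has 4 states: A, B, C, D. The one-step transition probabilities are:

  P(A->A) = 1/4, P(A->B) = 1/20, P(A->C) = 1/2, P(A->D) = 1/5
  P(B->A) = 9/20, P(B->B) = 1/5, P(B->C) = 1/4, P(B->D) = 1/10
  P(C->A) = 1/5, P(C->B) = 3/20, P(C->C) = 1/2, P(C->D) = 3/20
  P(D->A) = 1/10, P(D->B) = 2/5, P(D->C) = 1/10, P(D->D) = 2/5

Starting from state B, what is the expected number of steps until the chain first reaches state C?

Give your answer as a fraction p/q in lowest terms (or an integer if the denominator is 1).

Answer: 875/264

Derivation:
Let h_i = expected steps to first reach C from state i.
Boundary: h_C = 0.
First-step equations for the other states:
  h_A = 1 + 1/4*h_A + 1/20*h_B + 1/2*h_C + 1/5*h_D
  h_B = 1 + 9/20*h_A + 1/5*h_B + 1/4*h_C + 1/10*h_D
  h_D = 1 + 1/10*h_A + 2/5*h_B + 1/10*h_C + 2/5*h_D

Substituting h_C = 0 and rearranging gives the linear system (I - Q) h = 1:
  [3/4, -1/20, -1/5] . (h_A, h_B, h_D) = 1
  [-9/20, 4/5, -1/10] . (h_A, h_B, h_D) = 1
  [-1/10, -2/5, 3/5] . (h_A, h_B, h_D) = 1

Solving yields:
  h_A = 65/24
  h_B = 875/264
  h_D = 2285/528

Starting state is B, so the expected hitting time is h_B = 875/264.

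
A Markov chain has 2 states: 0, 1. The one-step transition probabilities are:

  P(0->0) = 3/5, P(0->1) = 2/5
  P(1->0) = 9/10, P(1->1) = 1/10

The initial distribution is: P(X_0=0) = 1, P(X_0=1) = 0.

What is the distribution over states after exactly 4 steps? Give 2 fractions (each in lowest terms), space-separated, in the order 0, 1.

Answer: 1737/2500 763/2500

Derivation:
Propagating the distribution step by step (d_{t+1} = d_t * P):
d_0 = (0=1, 1=0)
  d_1[0] = 1*3/5 + 0*9/10 = 3/5
  d_1[1] = 1*2/5 + 0*1/10 = 2/5
d_1 = (0=3/5, 1=2/5)
  d_2[0] = 3/5*3/5 + 2/5*9/10 = 18/25
  d_2[1] = 3/5*2/5 + 2/5*1/10 = 7/25
d_2 = (0=18/25, 1=7/25)
  d_3[0] = 18/25*3/5 + 7/25*9/10 = 171/250
  d_3[1] = 18/25*2/5 + 7/25*1/10 = 79/250
d_3 = (0=171/250, 1=79/250)
  d_4[0] = 171/250*3/5 + 79/250*9/10 = 1737/2500
  d_4[1] = 171/250*2/5 + 79/250*1/10 = 763/2500
d_4 = (0=1737/2500, 1=763/2500)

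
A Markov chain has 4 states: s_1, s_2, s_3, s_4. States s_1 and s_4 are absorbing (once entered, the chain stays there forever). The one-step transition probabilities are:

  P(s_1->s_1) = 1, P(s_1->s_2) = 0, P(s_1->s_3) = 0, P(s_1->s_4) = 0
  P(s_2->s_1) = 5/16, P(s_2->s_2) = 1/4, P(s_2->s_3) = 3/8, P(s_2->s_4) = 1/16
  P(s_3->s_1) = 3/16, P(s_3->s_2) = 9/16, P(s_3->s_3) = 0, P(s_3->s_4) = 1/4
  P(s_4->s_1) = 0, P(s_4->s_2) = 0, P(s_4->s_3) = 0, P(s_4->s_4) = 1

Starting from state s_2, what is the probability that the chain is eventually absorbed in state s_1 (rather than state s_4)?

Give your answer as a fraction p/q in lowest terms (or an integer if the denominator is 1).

Let a_i = P(absorbed in s_1 | start in state i).
Boundary conditions: a_s_1 = 1, a_s_4 = 0.
For each transient state i, a_i = sum_j P(i->j) * a_j:
  a_s_2 = 5/16*a_s_1 + 1/4*a_s_2 + 3/8*a_s_3 + 1/16*a_s_4
  a_s_3 = 3/16*a_s_1 + 9/16*a_s_2 + 0*a_s_3 + 1/4*a_s_4

Substituting a_s_1 = 1 and a_s_4 = 0, rearrange to (I - Q) a = r where r[i] = P(i -> s_1):
  [3/4, -3/8] . (a_s_2, a_s_3) = 5/16
  [-9/16, 1] . (a_s_2, a_s_3) = 3/16

Solving yields:
  a_s_2 = 49/69
  a_s_3 = 27/46

Starting state is s_2, so the absorption probability is a_s_2 = 49/69.

Answer: 49/69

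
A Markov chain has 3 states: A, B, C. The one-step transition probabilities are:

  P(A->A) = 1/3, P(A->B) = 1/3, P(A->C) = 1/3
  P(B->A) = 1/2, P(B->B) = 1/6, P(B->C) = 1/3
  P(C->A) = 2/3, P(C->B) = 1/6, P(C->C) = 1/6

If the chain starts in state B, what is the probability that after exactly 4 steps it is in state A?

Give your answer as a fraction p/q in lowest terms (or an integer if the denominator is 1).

Answer: 203/432

Derivation:
Computing P^4 by repeated multiplication:
P^1 =
  A: [1/3, 1/3, 1/3]
  B: [1/2, 1/6, 1/3]
  C: [2/3, 1/6, 1/6]
P^2 =
  A: [1/2, 2/9, 5/18]
  B: [17/36, 1/4, 5/18]
  C: [5/12, 5/18, 11/36]
P^3 =
  A: [25/54, 1/4, 31/108]
  B: [101/216, 53/216, 31/108]
  C: [13/27, 17/72, 61/216]
P^4 =
  A: [305/648, 79/324, 185/648]
  B: [203/432, 317/1296, 185/648]
  C: [605/1296, 20/81, 371/1296]

(P^4)[B -> A] = 203/432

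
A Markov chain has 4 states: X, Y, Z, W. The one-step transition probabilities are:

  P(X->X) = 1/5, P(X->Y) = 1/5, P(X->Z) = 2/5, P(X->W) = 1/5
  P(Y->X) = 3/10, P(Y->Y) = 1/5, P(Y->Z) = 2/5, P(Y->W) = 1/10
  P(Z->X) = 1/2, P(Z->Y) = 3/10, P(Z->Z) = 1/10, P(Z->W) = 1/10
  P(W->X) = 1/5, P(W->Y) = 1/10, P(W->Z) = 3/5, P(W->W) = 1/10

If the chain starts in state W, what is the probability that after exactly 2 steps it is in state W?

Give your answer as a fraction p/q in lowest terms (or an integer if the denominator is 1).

Computing P^2 by repeated multiplication:
P^1 =
  X: [1/5, 1/5, 2/5, 1/5]
  Y: [3/10, 1/5, 2/5, 1/10]
  Z: [1/2, 3/10, 1/10, 1/10]
  W: [1/5, 1/10, 3/5, 1/10]
P^2 =
  X: [17/50, 11/50, 8/25, 3/25]
  Y: [17/50, 23/100, 3/10, 13/100]
  Z: [13/50, 1/5, 39/100, 3/20]
  W: [39/100, 1/4, 6/25, 3/25]

(P^2)[W -> W] = 3/25

Answer: 3/25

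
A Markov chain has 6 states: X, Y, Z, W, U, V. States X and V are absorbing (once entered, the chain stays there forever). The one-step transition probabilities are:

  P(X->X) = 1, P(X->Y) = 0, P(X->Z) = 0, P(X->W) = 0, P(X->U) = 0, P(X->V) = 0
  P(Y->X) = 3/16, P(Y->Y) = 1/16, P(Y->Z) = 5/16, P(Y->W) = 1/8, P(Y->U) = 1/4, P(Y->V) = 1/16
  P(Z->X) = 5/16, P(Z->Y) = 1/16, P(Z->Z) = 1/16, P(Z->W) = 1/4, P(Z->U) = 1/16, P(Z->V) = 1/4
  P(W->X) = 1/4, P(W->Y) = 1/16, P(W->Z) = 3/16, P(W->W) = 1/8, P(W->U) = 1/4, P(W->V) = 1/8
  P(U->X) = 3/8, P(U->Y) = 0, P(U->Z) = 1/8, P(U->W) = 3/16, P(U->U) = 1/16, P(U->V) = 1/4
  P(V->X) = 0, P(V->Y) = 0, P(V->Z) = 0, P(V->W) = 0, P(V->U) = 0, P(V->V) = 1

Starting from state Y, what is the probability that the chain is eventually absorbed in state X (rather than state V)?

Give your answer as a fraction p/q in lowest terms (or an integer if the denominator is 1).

Let a_i = P(absorbed in X | start in state i).
Boundary conditions: a_X = 1, a_V = 0.
For each transient state i, a_i = sum_j P(i->j) * a_j:
  a_Y = 3/16*a_X + 1/16*a_Y + 5/16*a_Z + 1/8*a_W + 1/4*a_U + 1/16*a_V
  a_Z = 5/16*a_X + 1/16*a_Y + 1/16*a_Z + 1/4*a_W + 1/16*a_U + 1/4*a_V
  a_W = 1/4*a_X + 1/16*a_Y + 3/16*a_Z + 1/8*a_W + 1/4*a_U + 1/8*a_V
  a_U = 3/8*a_X + 0*a_Y + 1/8*a_Z + 3/16*a_W + 1/16*a_U + 1/4*a_V

Substituting a_X = 1 and a_V = 0, rearrange to (I - Q) a = r where r[i] = P(i -> X):
  [15/16, -5/16, -1/8, -1/4] . (a_Y, a_Z, a_W, a_U) = 3/16
  [-1/16, 15/16, -1/4, -1/16] . (a_Y, a_Z, a_W, a_U) = 5/16
  [-1/16, -3/16, 7/8, -1/4] . (a_Y, a_Z, a_W, a_U) = 1/4
  [0, -1/8, -3/16, 15/16] . (a_Y, a_Z, a_W, a_U) = 3/8

Solving yields:
  a_Y = 24683/38598
  a_Z = 7513/12866
  a_W = 12139/19299
  a_U = 11650/19299

Starting state is Y, so the absorption probability is a_Y = 24683/38598.

Answer: 24683/38598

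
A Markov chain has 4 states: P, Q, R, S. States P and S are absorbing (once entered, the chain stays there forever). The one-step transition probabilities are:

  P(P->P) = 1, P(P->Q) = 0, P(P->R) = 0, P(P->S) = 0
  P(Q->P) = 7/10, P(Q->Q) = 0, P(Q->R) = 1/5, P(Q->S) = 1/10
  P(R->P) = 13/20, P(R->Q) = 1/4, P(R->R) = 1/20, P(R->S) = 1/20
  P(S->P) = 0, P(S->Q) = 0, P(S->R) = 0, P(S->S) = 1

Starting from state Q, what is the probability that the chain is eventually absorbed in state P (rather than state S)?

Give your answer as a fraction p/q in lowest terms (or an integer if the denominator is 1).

Let a_i = P(absorbed in P | start in state i).
Boundary conditions: a_P = 1, a_S = 0.
For each transient state i, a_i = sum_j P(i->j) * a_j:
  a_Q = 7/10*a_P + 0*a_Q + 1/5*a_R + 1/10*a_S
  a_R = 13/20*a_P + 1/4*a_Q + 1/20*a_R + 1/20*a_S

Substituting a_P = 1 and a_S = 0, rearrange to (I - Q) a = r where r[i] = P(i -> P):
  [1, -1/5] . (a_Q, a_R) = 7/10
  [-1/4, 19/20] . (a_Q, a_R) = 13/20

Solving yields:
  a_Q = 53/60
  a_R = 11/12

Starting state is Q, so the absorption probability is a_Q = 53/60.

Answer: 53/60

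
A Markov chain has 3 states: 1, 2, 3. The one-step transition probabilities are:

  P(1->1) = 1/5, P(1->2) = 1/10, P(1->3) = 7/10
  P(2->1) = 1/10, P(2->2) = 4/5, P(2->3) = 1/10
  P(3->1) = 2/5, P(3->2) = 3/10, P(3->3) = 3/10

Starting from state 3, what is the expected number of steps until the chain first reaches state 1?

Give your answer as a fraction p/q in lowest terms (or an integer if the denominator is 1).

Answer: 50/11

Derivation:
Let h_i = expected steps to first reach 1 from state i.
Boundary: h_1 = 0.
First-step equations for the other states:
  h_2 = 1 + 1/10*h_1 + 4/5*h_2 + 1/10*h_3
  h_3 = 1 + 2/5*h_1 + 3/10*h_2 + 3/10*h_3

Substituting h_1 = 0 and rearranging gives the linear system (I - Q) h = 1:
  [1/5, -1/10] . (h_2, h_3) = 1
  [-3/10, 7/10] . (h_2, h_3) = 1

Solving yields:
  h_2 = 80/11
  h_3 = 50/11

Starting state is 3, so the expected hitting time is h_3 = 50/11.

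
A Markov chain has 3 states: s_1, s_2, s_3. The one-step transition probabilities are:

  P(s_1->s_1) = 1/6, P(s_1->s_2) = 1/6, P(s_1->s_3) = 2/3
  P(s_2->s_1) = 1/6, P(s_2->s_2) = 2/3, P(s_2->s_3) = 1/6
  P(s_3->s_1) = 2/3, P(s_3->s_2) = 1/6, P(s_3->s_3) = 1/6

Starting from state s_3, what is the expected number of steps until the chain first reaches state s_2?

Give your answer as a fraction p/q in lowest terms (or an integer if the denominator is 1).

Answer: 6

Derivation:
Let h_i = expected steps to first reach s_2 from state i.
Boundary: h_s_2 = 0.
First-step equations for the other states:
  h_s_1 = 1 + 1/6*h_s_1 + 1/6*h_s_2 + 2/3*h_s_3
  h_s_3 = 1 + 2/3*h_s_1 + 1/6*h_s_2 + 1/6*h_s_3

Substituting h_s_2 = 0 and rearranging gives the linear system (I - Q) h = 1:
  [5/6, -2/3] . (h_s_1, h_s_3) = 1
  [-2/3, 5/6] . (h_s_1, h_s_3) = 1

Solving yields:
  h_s_1 = 6
  h_s_3 = 6

Starting state is s_3, so the expected hitting time is h_s_3 = 6.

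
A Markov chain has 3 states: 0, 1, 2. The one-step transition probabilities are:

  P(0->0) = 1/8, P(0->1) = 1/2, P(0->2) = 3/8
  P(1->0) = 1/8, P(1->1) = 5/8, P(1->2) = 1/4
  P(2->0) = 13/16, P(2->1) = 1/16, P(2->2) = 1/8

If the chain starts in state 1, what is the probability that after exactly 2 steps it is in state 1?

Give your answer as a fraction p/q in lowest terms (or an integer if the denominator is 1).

Computing P^2 by repeated multiplication:
P^1 =
  0: [1/8, 1/2, 3/8]
  1: [1/8, 5/8, 1/4]
  2: [13/16, 1/16, 1/8]
P^2 =
  0: [49/128, 51/128, 7/32]
  1: [19/64, 15/32, 15/64]
  2: [27/128, 29/64, 43/128]

(P^2)[1 -> 1] = 15/32

Answer: 15/32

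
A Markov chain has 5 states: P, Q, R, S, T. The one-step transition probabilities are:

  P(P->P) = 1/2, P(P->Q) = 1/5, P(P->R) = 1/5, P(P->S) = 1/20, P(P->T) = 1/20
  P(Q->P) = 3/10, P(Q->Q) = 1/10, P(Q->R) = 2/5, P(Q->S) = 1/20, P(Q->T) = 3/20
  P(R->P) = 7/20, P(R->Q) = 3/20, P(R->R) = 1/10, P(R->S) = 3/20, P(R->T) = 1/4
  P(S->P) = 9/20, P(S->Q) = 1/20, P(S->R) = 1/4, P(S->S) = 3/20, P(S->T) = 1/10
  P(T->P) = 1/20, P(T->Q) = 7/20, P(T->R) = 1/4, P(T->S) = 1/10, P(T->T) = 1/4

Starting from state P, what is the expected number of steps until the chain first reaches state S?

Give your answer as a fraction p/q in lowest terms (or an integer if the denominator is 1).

Let h_i = expected steps to first reach S from state i.
Boundary: h_S = 0.
First-step equations for the other states:
  h_P = 1 + 1/2*h_P + 1/5*h_Q + 1/5*h_R + 1/20*h_S + 1/20*h_T
  h_Q = 1 + 3/10*h_P + 1/10*h_Q + 2/5*h_R + 1/20*h_S + 3/20*h_T
  h_R = 1 + 7/20*h_P + 3/20*h_Q + 1/10*h_R + 3/20*h_S + 1/4*h_T
  h_T = 1 + 1/20*h_P + 7/20*h_Q + 1/4*h_R + 1/10*h_S + 1/4*h_T

Substituting h_S = 0 and rearranging gives the linear system (I - Q) h = 1:
  [1/2, -1/5, -1/5, -1/20] . (h_P, h_Q, h_R, h_T) = 1
  [-3/10, 9/10, -2/5, -3/20] . (h_P, h_Q, h_R, h_T) = 1
  [-7/20, -3/20, 9/10, -1/4] . (h_P, h_Q, h_R, h_T) = 1
  [-1/20, -7/20, -1/4, 3/4] . (h_P, h_Q, h_R, h_T) = 1

Solving yields:
  h_P = 75420/5989
  h_Q = 73500/5989
  h_R = 67640/5989
  h_T = 69860/5989

Starting state is P, so the expected hitting time is h_P = 75420/5989.

Answer: 75420/5989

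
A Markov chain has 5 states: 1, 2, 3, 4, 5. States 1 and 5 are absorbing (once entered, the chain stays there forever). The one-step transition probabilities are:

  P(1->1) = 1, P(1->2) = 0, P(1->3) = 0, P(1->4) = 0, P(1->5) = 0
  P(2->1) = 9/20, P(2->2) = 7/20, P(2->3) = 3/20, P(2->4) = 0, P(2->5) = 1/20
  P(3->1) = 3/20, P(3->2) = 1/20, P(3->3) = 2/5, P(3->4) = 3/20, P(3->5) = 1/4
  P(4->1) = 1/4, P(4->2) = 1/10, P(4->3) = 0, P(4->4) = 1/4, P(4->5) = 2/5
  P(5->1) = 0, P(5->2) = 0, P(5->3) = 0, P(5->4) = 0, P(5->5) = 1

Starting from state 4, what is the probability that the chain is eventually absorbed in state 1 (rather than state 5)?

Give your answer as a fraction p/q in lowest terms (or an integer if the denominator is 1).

Answer: 111/253

Derivation:
Let a_i = P(absorbed in 1 | start in state i).
Boundary conditions: a_1 = 1, a_5 = 0.
For each transient state i, a_i = sum_j P(i->j) * a_j:
  a_2 = 9/20*a_1 + 7/20*a_2 + 3/20*a_3 + 0*a_4 + 1/20*a_5
  a_3 = 3/20*a_1 + 1/20*a_2 + 2/5*a_3 + 3/20*a_4 + 1/4*a_5
  a_4 = 1/4*a_1 + 1/10*a_2 + 0*a_3 + 1/4*a_4 + 2/5*a_5

Substituting a_1 = 1 and a_5 = 0, rearrange to (I - Q) a = r where r[i] = P(i -> 1):
  [13/20, -3/20, 0] . (a_2, a_3, a_4) = 9/20
  [-1/20, 3/5, -3/20] . (a_2, a_3, a_4) = 3/20
  [-1/10, 0, 3/4] . (a_2, a_3, a_4) = 1/4

Solving yields:
  a_2 = 200/253
  a_3 = 323/759
  a_4 = 111/253

Starting state is 4, so the absorption probability is a_4 = 111/253.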